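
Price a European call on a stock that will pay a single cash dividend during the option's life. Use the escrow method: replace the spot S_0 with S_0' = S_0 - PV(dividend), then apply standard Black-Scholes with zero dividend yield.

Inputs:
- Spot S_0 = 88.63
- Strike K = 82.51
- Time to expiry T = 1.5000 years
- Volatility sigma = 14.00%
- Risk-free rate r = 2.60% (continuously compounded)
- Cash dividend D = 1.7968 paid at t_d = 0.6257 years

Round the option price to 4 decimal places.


PV(D) = D * exp(-r * t_d) = 1.7968 * 0.98386341 = 1.76780578
S_0' = S_0 - PV(D) = 88.6300 - 1.76780578 = 86.86219422
d1 = (ln(S_0'/K) + (r + sigma^2/2)*T) / (sigma*sqrt(T)) = 0.61297542
d2 = d1 - sigma*sqrt(T) = 0.44151114
exp(-rT) = 0.96175071
N(d1) = 0.73005370; N(d2) = 0.67057850
C = S_0' * N(d1) - K * exp(-rT) * N(d2) = 86.86219422 * 0.73005370 - 82.5100 * 0.96175071 * 0.67057850 = 10.2009

Answer: Price = 10.2009


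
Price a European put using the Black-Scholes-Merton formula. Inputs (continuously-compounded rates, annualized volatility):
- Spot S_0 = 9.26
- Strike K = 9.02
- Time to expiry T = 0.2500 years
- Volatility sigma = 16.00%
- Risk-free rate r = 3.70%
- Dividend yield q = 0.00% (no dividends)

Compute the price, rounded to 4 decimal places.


Answer: Price = 0.1569

Derivation:
d1 = (ln(S/K) + (r - q + 0.5*sigma^2) * T) / (sigma * sqrt(T)) = 0.48387143
d2 = d1 - sigma * sqrt(T) = 0.40387143
exp(-rT) = 0.99079265; exp(-qT) = 1.00000000
P = K * exp(-rT) * N(-d2) - S_0 * exp(-qT) * N(-d1)
N(-d1) = 0.31423856; N(-d2) = 0.34315363
P = 9.0200 * 0.99079265 * 0.34315363 - 9.2600 * 1.00000000 * 0.31423856 = 0.1569


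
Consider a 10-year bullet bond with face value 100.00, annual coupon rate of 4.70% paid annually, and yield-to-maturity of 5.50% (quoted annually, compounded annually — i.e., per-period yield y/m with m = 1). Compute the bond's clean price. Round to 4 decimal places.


Coupon per period c = face * coupon_rate / m = 4.700000
Periods per year m = 1; per-period yield y/m = 0.055000
Number of cashflows N = 10
Cashflows (t years, CF_t, discount factor 1/(1+y/m)^(m*t), PV):
  t = 1.0000: CF_t = 4.700000, DF = 0.947867, PV = 4.454976
  t = 2.0000: CF_t = 4.700000, DF = 0.898452, PV = 4.222726
  t = 3.0000: CF_t = 4.700000, DF = 0.851614, PV = 4.002584
  t = 4.0000: CF_t = 4.700000, DF = 0.807217, PV = 3.793919
  t = 5.0000: CF_t = 4.700000, DF = 0.765134, PV = 3.596131
  t = 6.0000: CF_t = 4.700000, DF = 0.725246, PV = 3.408655
  t = 7.0000: CF_t = 4.700000, DF = 0.687437, PV = 3.230953
  t = 8.0000: CF_t = 4.700000, DF = 0.651599, PV = 3.062515
  t = 9.0000: CF_t = 4.700000, DF = 0.617629, PV = 2.902858
  t = 10.0000: CF_t = 104.700000, DF = 0.585431, PV = 61.294582
Price P = sum_t PV_t = 93.969899

Answer: Price = 93.9699


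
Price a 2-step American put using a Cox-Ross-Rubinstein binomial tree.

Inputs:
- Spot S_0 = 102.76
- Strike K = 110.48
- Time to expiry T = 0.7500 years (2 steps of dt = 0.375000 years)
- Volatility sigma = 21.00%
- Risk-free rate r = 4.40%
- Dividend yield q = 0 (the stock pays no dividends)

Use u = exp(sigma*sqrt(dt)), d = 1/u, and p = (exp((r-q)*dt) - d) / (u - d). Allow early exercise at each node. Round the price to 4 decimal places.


dt = T/N = 0.375000
u = exp(sigma*sqrt(dt)) = 1.137233; d = 1/u = 0.879327
p = (exp((r-q)*dt) - d) / (u - d) = 0.532402
Discount per step: exp(-r*dt) = 0.983635
Stock lattice S(k, i) with i counting down-moves:
  k=0: S(0,0) = 102.7600
  k=1: S(1,0) = 116.8621; S(1,1) = 90.3597
  k=2: S(2,0) = 132.8994; S(2,1) = 102.7600; S(2,2) = 79.4557
Terminal payoffs V(N, i) = max(K - S_T, 0):
  V(2,0) = 0.000000; V(2,1) = 7.720000; V(2,2) = 31.024291
Backward induction: V(k, i) = exp(-r*dt) * [p * V(k+1, i) + (1-p) * V(k+1, i+1)]; then take max(V_cont, immediate exercise) for American.
  V(1,0) = exp(-r*dt) * [p*0.000000 + (1-p)*7.720000] = 3.550781; exercise = 0.000000; V(1,0) = max -> 3.550781
  V(1,1) = exp(-r*dt) * [p*7.720000 + (1-p)*31.024291] = 18.312374; exercise = 20.120337; V(1,1) = max -> 20.120337
  V(0,0) = exp(-r*dt) * [p*3.550781 + (1-p)*20.120337] = 11.113770; exercise = 7.720000; V(0,0) = max -> 11.113770

Answer: Price = V(0,0) = 11.1138


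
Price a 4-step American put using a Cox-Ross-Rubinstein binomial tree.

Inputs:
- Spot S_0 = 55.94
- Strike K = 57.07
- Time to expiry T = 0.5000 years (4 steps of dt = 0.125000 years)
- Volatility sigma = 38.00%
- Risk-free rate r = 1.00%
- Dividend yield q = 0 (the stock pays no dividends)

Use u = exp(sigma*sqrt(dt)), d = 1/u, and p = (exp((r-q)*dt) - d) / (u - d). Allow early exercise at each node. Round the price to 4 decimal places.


dt = T/N = 0.125000
u = exp(sigma*sqrt(dt)) = 1.143793; d = 1/u = 0.874284
p = (exp((r-q)*dt) - d) / (u - d) = 0.471104
Discount per step: exp(-r*dt) = 0.998751
Stock lattice S(k, i) with i counting down-moves:
  k=0: S(0,0) = 55.9400
  k=1: S(1,0) = 63.9838; S(1,1) = 48.9074
  k=2: S(2,0) = 73.1843; S(2,1) = 55.9400; S(2,2) = 42.7590
  k=3: S(3,0) = 83.7077; S(3,1) = 63.9838; S(3,2) = 48.9074; S(3,3) = 37.3835
  k=4: S(4,0) = 95.7443; S(4,1) = 73.1843; S(4,2) = 55.9400; S(4,3) = 42.7590; S(4,4) = 32.6838
Terminal payoffs V(N, i) = max(K - S_T, 0):
  V(4,0) = 0.000000; V(4,1) = 0.000000; V(4,2) = 1.130000; V(4,3) = 14.311025; V(4,4) = 24.386233
Backward induction: V(k, i) = exp(-r*dt) * [p * V(k+1, i) + (1-p) * V(k+1, i+1)]; then take max(V_cont, immediate exercise) for American.
  V(3,0) = exp(-r*dt) * [p*0.000000 + (1-p)*0.000000] = 0.000000; exercise = 0.000000; V(3,0) = max -> 0.000000
  V(3,1) = exp(-r*dt) * [p*0.000000 + (1-p)*1.130000] = 0.596906; exercise = 0.000000; V(3,1) = max -> 0.596906
  V(3,2) = exp(-r*dt) * [p*1.130000 + (1-p)*14.311025] = 8.091274; exercise = 8.162566; V(3,2) = max -> 8.162566
  V(3,3) = exp(-r*dt) * [p*14.311025 + (1-p)*24.386233] = 19.615230; exercise = 19.686523; V(3,3) = max -> 19.686523
  V(2,0) = exp(-r*dt) * [p*0.000000 + (1-p)*0.596906] = 0.315307; exercise = 0.000000; V(2,0) = max -> 0.315307
  V(2,1) = exp(-r*dt) * [p*0.596906 + (1-p)*8.162566] = 4.592611; exercise = 1.130000; V(2,1) = max -> 4.592611
  V(2,2) = exp(-r*dt) * [p*8.162566 + (1-p)*19.686523] = 14.239732; exercise = 14.311025; V(2,2) = max -> 14.311025
  V(1,0) = exp(-r*dt) * [p*0.315307 + (1-p)*4.592611] = 2.574337; exercise = 0.000000; V(1,0) = max -> 2.574337
  V(1,1) = exp(-r*dt) * [p*4.592611 + (1-p)*14.311025] = 9.720485; exercise = 8.162566; V(1,1) = max -> 9.720485
  V(0,0) = exp(-r*dt) * [p*2.574337 + (1-p)*9.720485] = 6.345970; exercise = 1.130000; V(0,0) = max -> 6.345970

Answer: Price = V(0,0) = 6.3460


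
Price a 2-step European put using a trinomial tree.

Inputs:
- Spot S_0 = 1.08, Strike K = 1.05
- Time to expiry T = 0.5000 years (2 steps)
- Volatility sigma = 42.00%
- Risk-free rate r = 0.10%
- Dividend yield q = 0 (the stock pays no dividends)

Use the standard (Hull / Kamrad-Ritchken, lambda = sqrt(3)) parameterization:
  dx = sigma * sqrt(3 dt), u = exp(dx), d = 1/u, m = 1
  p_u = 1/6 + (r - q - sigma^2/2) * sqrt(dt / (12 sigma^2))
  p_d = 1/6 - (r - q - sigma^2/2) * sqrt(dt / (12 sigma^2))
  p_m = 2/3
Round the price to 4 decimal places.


dt = T/N = 0.250000; dx = sigma*sqrt(3*dt) = 0.363731
u = exp(dx) = 1.438687; d = 1/u = 0.695078
p_u = 0.136699, p_m = 0.666667, p_d = 0.196634
Discount per step: exp(-r*dt) = 0.999750
Stock lattice S(k, j) with j the centered position index:
  k=0: S(0,+0) = 1.0800
  k=1: S(1,-1) = 0.7507; S(1,+0) = 1.0800; S(1,+1) = 1.5538
  k=2: S(2,-2) = 0.5218; S(2,-1) = 0.7507; S(2,+0) = 1.0800; S(2,+1) = 1.5538; S(2,+2) = 2.2354
Terminal payoffs V(N, j) = max(K - S_T, 0):
  V(2,-2) = 0.528215; V(2,-1) = 0.299315; V(2,+0) = 0.000000; V(2,+1) = 0.000000; V(2,+2) = 0.000000
Backward induction: V(k, j) = exp(-r*dt) * [p_u * V(k+1, j+1) + p_m * V(k+1, j) + p_d * V(k+1, j-1)]
  V(1,-1) = exp(-r*dt) * [p_u*0.000000 + p_m*0.299315 + p_d*0.528215] = 0.303333
  V(1,+0) = exp(-r*dt) * [p_u*0.000000 + p_m*0.000000 + p_d*0.299315] = 0.058841
  V(1,+1) = exp(-r*dt) * [p_u*0.000000 + p_m*0.000000 + p_d*0.000000] = 0.000000
  V(0,+0) = exp(-r*dt) * [p_u*0.000000 + p_m*0.058841 + p_d*0.303333] = 0.098848

Answer: Price = V(0,0) = 0.0988


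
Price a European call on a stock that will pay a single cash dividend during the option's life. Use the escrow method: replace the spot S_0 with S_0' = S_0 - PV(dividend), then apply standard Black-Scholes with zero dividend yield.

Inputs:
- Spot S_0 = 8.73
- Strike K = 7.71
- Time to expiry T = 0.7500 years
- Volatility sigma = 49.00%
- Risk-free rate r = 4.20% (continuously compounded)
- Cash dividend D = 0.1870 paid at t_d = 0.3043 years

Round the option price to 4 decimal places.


Answer: Price = 1.9486

Derivation:
PV(D) = D * exp(-r * t_d) = 0.1870 * 0.98730073 = 0.18462524
S_0' = S_0 - PV(D) = 8.7300 - 0.18462524 = 8.54537476
d1 = (ln(S_0'/K) + (r + sigma^2/2)*T) / (sigma*sqrt(T)) = 0.52882807
d2 = d1 - sigma*sqrt(T) = 0.10447562
exp(-rT) = 0.96899096
N(d1) = 0.70153764; N(d2) = 0.54160404
C = S_0' * N(d1) - K * exp(-rT) * N(d2) = 8.54537476 * 0.70153764 - 7.7100 * 0.96899096 * 0.54160404 = 1.9486


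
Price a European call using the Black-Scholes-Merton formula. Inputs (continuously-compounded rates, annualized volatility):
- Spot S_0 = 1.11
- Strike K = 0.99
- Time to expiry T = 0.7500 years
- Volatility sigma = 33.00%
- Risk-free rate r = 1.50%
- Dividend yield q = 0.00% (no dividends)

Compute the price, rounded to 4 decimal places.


Answer: Price = 0.1954

Derivation:
d1 = (ln(S/K) + (r - q + 0.5*sigma^2) * T) / (sigma * sqrt(T)) = 0.58259139
d2 = d1 - sigma * sqrt(T) = 0.29680301
exp(-rT) = 0.98881304; exp(-qT) = 1.00000000
C = S_0 * exp(-qT) * N(d1) - K * exp(-rT) * N(d2)
N(d1) = 0.71991580; N(d2) = 0.61669154
C = 1.1100 * 1.00000000 * 0.71991580 - 0.9900 * 0.98881304 * 0.61669154 = 0.1954


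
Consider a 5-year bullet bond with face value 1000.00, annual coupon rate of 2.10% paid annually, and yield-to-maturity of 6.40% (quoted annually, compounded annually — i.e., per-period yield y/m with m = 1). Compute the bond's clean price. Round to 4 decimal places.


Coupon per period c = face * coupon_rate / m = 21.000000
Periods per year m = 1; per-period yield y/m = 0.064000
Number of cashflows N = 5
Cashflows (t years, CF_t, discount factor 1/(1+y/m)^(m*t), PV):
  t = 1.0000: CF_t = 21.000000, DF = 0.939850, PV = 19.736842
  t = 2.0000: CF_t = 21.000000, DF = 0.883317, PV = 18.549664
  t = 3.0000: CF_t = 21.000000, DF = 0.830185, PV = 17.433894
  t = 4.0000: CF_t = 21.000000, DF = 0.780249, PV = 16.385239
  t = 5.0000: CF_t = 1021.000000, DF = 0.733317, PV = 748.716842
Price P = sum_t PV_t = 820.822481

Answer: Price = 820.8225


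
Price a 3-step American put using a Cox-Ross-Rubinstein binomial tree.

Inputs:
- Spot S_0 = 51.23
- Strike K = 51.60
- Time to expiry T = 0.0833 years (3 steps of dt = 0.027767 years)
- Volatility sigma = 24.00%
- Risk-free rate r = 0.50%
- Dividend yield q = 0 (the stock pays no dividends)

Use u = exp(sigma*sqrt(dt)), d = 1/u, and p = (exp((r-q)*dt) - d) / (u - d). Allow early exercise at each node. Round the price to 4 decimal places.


dt = T/N = 0.027767
u = exp(sigma*sqrt(dt)) = 1.040802; d = 1/u = 0.960797
p = (exp((r-q)*dt) - d) / (u - d) = 0.491739
Discount per step: exp(-r*dt) = 0.999861
Stock lattice S(k, i) with i counting down-moves:
  k=0: S(0,0) = 51.2300
  k=1: S(1,0) = 53.3203; S(1,1) = 49.2216
  k=2: S(2,0) = 55.4959; S(2,1) = 51.2300; S(2,2) = 47.2920
  k=3: S(3,0) = 57.7603; S(3,1) = 53.3203; S(3,2) = 49.2216; S(3,3) = 45.4380
Terminal payoffs V(N, i) = max(K - S_T, 0):
  V(3,0) = 0.000000; V(3,1) = 0.000000; V(3,2) = 2.378363; V(3,3) = 6.161975
Backward induction: V(k, i) = exp(-r*dt) * [p * V(k+1, i) + (1-p) * V(k+1, i+1)]; then take max(V_cont, immediate exercise) for American.
  V(2,0) = exp(-r*dt) * [p*0.000000 + (1-p)*0.000000] = 0.000000; exercise = 0.000000; V(2,0) = max -> 0.000000
  V(2,1) = exp(-r*dt) * [p*0.000000 + (1-p)*2.378363] = 1.208662; exercise = 0.370000; V(2,1) = max -> 1.208662
  V(2,2) = exp(-r*dt) * [p*2.378363 + (1-p)*6.161975] = 4.300830; exercise = 4.307993; V(2,2) = max -> 4.307993
  V(1,0) = exp(-r*dt) * [p*0.000000 + (1-p)*1.208662] = 0.614231; exercise = 0.000000; V(1,0) = max -> 0.614231
  V(1,1) = exp(-r*dt) * [p*1.208662 + (1-p)*4.307993] = 2.783545; exercise = 2.378363; V(1,1) = max -> 2.783545
  V(0,0) = exp(-r*dt) * [p*0.614231 + (1-p)*2.783545] = 1.716571; exercise = 0.370000; V(0,0) = max -> 1.716571

Answer: Price = V(0,0) = 1.7166


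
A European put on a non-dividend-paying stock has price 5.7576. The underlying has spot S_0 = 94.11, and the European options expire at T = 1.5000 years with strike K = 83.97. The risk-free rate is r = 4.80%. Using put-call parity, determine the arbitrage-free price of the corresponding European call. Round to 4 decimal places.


Put-call parity: C - P = S_0 * exp(-qT) - K * exp(-rT).
S_0 * exp(-qT) = 94.1100 * 1.00000000 = 94.11000000
K * exp(-rT) = 83.9700 * 0.93053090 = 78.13667932
C = P + S*exp(-qT) - K*exp(-rT)
C = 5.7576 + 94.11000000 - 78.13667932 = 21.7309

Answer: Call price = 21.7309


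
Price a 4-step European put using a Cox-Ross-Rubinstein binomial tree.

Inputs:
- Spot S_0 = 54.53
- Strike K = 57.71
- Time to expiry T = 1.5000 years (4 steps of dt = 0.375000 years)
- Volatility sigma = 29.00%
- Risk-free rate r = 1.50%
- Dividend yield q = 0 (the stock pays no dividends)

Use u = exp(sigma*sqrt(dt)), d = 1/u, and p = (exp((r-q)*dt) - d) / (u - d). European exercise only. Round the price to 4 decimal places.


Answer: Price = V(0,0) = 8.8187

Derivation:
dt = T/N = 0.375000
u = exp(sigma*sqrt(dt)) = 1.194333; d = 1/u = 0.837287
p = (exp((r-q)*dt) - d) / (u - d) = 0.471518
Discount per step: exp(-r*dt) = 0.994391
Stock lattice S(k, i) with i counting down-moves:
  k=0: S(0,0) = 54.5300
  k=1: S(1,0) = 65.1270; S(1,1) = 45.6573
  k=2: S(2,0) = 77.7833; S(2,1) = 54.5300; S(2,2) = 38.2283
  k=3: S(3,0) = 92.8992; S(3,1) = 65.1270; S(3,2) = 45.6573; S(3,3) = 32.0080
  k=4: S(4,0) = 110.9526; S(4,1) = 77.7833; S(4,2) = 54.5300; S(4,3) = 38.2283; S(4,4) = 26.7999
Terminal payoffs V(N, i) = max(K - S_T, 0):
  V(4,0) = 0.000000; V(4,1) = 0.000000; V(4,2) = 3.180000; V(4,3) = 19.481741; V(4,4) = 30.910078
Backward induction: V(k, i) = exp(-r*dt) * [p * V(k+1, i) + (1-p) * V(k+1, i+1)].
  V(3,0) = exp(-r*dt) * [p*0.000000 + (1-p)*0.000000] = 0.000000
  V(3,1) = exp(-r*dt) * [p*0.000000 + (1-p)*3.180000] = 1.671146
  V(3,2) = exp(-r*dt) * [p*3.180000 + (1-p)*19.481741] = 11.729016
  V(3,3) = exp(-r*dt) * [p*19.481741 + (1-p)*30.910078] = 25.378257
  V(2,0) = exp(-r*dt) * [p*0.000000 + (1-p)*1.671146] = 0.878217
  V(2,1) = exp(-r*dt) * [p*1.671146 + (1-p)*11.729016] = 6.947360
  V(2,2) = exp(-r*dt) * [p*11.729016 + (1-p)*25.378257] = 18.836142
  V(1,0) = exp(-r*dt) * [p*0.878217 + (1-p)*6.947360] = 4.062733
  V(1,1) = exp(-r*dt) * [p*6.947360 + (1-p)*18.836142] = 13.156156
  V(0,0) = exp(-r*dt) * [p*4.062733 + (1-p)*13.156156] = 8.818698


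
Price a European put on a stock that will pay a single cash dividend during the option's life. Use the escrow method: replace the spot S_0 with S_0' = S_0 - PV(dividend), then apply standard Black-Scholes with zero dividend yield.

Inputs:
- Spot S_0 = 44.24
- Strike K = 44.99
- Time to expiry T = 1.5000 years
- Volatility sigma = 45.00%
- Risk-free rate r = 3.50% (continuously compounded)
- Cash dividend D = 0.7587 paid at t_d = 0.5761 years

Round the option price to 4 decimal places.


PV(D) = D * exp(-r * t_d) = 0.7587 * 0.98003842 = 0.74355515
S_0' = S_0 - PV(D) = 44.2400 - 0.74355515 = 43.49644485
d1 = (ln(S_0'/K) + (r + sigma^2/2)*T) / (sigma*sqrt(T)) = 0.30956826
d2 = d1 - sigma*sqrt(T) = -0.24156693
exp(-rT) = 0.94885432
N(-d1) = 0.37844465; N(-d2) = 0.59544212
P = K * exp(-rT) * N(-d2) - S_0' * N(-d1) = 44.9900 * 0.94885432 * 0.59544212 - 43.49644485 * 0.37844465 = 8.9578

Answer: Price = 8.9578


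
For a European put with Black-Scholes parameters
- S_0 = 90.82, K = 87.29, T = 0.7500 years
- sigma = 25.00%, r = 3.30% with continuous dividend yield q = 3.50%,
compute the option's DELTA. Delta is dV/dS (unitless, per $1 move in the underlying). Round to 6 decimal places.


d1 = 0.2844309955; d2 = 0.0679246445
phi(d1) = 0.3831268940; exp(-qT) = 0.9740915363; exp(-rT) = 0.9755537700
N(-d1) = 0.3880400543
Delta = -exp(-qT) * N(-d1) = -0.9740915363 * 0.3880400543 = -0.377987

Answer: Delta = -0.377987


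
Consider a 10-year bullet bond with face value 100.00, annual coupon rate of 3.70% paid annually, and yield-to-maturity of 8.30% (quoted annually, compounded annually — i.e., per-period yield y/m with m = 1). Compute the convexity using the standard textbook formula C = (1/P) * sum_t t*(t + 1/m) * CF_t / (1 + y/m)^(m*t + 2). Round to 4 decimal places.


Coupon per period c = face * coupon_rate / m = 3.700000
Periods per year m = 1; per-period yield y/m = 0.083000
Number of cashflows N = 10
Cashflows (t years, CF_t, discount factor 1/(1+y/m)^(m*t), PV):
  t = 1.0000: CF_t = 3.700000, DF = 0.923361, PV = 3.416436
  t = 2.0000: CF_t = 3.700000, DF = 0.852596, PV = 3.154604
  t = 3.0000: CF_t = 3.700000, DF = 0.787254, PV = 2.912838
  t = 4.0000: CF_t = 3.700000, DF = 0.726919, PV = 2.689601
  t = 5.0000: CF_t = 3.700000, DF = 0.671209, PV = 2.483473
  t = 6.0000: CF_t = 3.700000, DF = 0.619768, PV = 2.293142
  t = 7.0000: CF_t = 3.700000, DF = 0.572270, PV = 2.117398
  t = 8.0000: CF_t = 3.700000, DF = 0.528412, PV = 1.955123
  t = 9.0000: CF_t = 3.700000, DF = 0.487915, PV = 1.805284
  t = 10.0000: CF_t = 103.700000, DF = 0.450521, PV = 46.719070
Price P = sum_t PV_t = 69.546970
Convexity numerator sum_t t*(t + 1/m) * CF_t / (1+y/m)^(m*t + 2):
  t = 1.0000: term = 5.825676
  t = 2.0000: term = 16.137607
  t = 3.0000: term = 29.801676
  t = 4.0000: term = 45.862844
  t = 5.0000: term = 63.521944
  t = 6.0000: term = 82.115163
  t = 7.0000: term = 101.095923
  t = 8.0000: term = 120.018903
  t = 9.0000: term = 138.525973
  t = 10.0000: term = 4381.572095
Convexity = (1/P) * sum = 4984.477806 / 69.546970 = 71.670668

Answer: Convexity = 71.6707


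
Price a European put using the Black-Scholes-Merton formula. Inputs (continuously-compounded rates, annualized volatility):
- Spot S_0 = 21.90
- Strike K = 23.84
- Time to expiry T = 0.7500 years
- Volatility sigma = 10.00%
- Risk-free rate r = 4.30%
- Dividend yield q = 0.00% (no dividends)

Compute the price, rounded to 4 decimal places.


d1 = (ln(S/K) + (r - q + 0.5*sigma^2) * T) / (sigma * sqrt(T)) = -0.56439690
d2 = d1 - sigma * sqrt(T) = -0.65099944
exp(-rT) = 0.96826449; exp(-qT) = 1.00000000
P = K * exp(-rT) * N(-d2) - S_0 * exp(-qT) * N(-d1)
N(-d1) = 0.71375798; N(-d2) = 0.74247658
P = 23.8400 * 0.96826449 * 0.74247658 - 21.9000 * 1.00000000 * 0.71375798 = 1.5076

Answer: Price = 1.5076


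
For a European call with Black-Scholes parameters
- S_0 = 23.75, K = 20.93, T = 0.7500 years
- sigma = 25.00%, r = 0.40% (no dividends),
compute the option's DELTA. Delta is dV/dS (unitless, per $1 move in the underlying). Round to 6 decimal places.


d1 = 0.7059215277; d2 = 0.4894151768
phi(d1) = 0.3109568461; exp(-qT) = 1.0000000000; exp(-rT) = 0.9970044955
N(d1) = 0.7598815305
Delta = exp(-qT) * N(d1) = 1.0000000000 * 0.7598815305 = 0.759882

Answer: Delta = 0.759882


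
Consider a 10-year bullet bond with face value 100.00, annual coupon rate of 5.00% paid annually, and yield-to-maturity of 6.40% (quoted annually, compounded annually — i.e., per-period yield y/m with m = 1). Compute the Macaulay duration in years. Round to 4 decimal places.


Coupon per period c = face * coupon_rate / m = 5.000000
Periods per year m = 1; per-period yield y/m = 0.064000
Number of cashflows N = 10
Cashflows (t years, CF_t, discount factor 1/(1+y/m)^(m*t), PV):
  t = 1.0000: CF_t = 5.000000, DF = 0.939850, PV = 4.699248
  t = 2.0000: CF_t = 5.000000, DF = 0.883317, PV = 4.416587
  t = 3.0000: CF_t = 5.000000, DF = 0.830185, PV = 4.150927
  t = 4.0000: CF_t = 5.000000, DF = 0.780249, PV = 3.901247
  t = 5.0000: CF_t = 5.000000, DF = 0.733317, PV = 3.666586
  t = 6.0000: CF_t = 5.000000, DF = 0.689208, PV = 3.446039
  t = 7.0000: CF_t = 5.000000, DF = 0.647752, PV = 3.238759
  t = 8.0000: CF_t = 5.000000, DF = 0.608789, PV = 3.043946
  t = 9.0000: CF_t = 5.000000, DF = 0.572170, PV = 2.860852
  t = 10.0000: CF_t = 105.000000, DF = 0.537754, PV = 56.464179
Price P = sum_t PV_t = 89.888371
Macaulay numerator sum_t t * PV_t:
  t * PV_t at t = 1.0000: 4.699248
  t * PV_t at t = 2.0000: 8.833173
  t * PV_t at t = 3.0000: 12.452782
  t * PV_t at t = 4.0000: 15.604990
  t * PV_t at t = 5.0000: 18.332930
  t * PV_t at t = 6.0000: 20.676236
  t * PV_t at t = 7.0000: 22.671312
  t * PV_t at t = 8.0000: 24.351570
  t * PV_t at t = 9.0000: 25.747666
  t * PV_t at t = 10.0000: 564.641792
Macaulay duration D = (sum_t t * PV_t) / P = 718.011698 / 89.888371 = 7.987815

Answer: Macaulay duration = 7.9878 years


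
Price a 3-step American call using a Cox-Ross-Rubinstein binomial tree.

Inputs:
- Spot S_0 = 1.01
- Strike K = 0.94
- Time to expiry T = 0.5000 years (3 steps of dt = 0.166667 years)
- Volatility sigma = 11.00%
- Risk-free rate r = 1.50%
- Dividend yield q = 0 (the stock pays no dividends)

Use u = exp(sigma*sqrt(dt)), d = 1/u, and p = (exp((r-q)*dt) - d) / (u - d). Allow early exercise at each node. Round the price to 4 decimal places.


Answer: Price = V(0,0) = 0.0834

Derivation:
dt = T/N = 0.166667
u = exp(sigma*sqrt(dt)) = 1.045931; d = 1/u = 0.956086
p = (exp((r-q)*dt) - d) / (u - d) = 0.516636
Discount per step: exp(-r*dt) = 0.997503
Stock lattice S(k, i) with i counting down-moves:
  k=0: S(0,0) = 1.0100
  k=1: S(1,0) = 1.0564; S(1,1) = 0.9656
  k=2: S(2,0) = 1.1049; S(2,1) = 1.0100; S(2,2) = 0.9232
  k=3: S(3,0) = 1.1557; S(3,1) = 1.0564; S(3,2) = 0.9656; S(3,3) = 0.8827
Terminal payoffs V(N, i) = max(S_T - K, 0):
  V(3,0) = 0.215661; V(3,1) = 0.116390; V(3,2) = 0.025647; V(3,3) = 0.000000
Backward induction: V(k, i) = exp(-r*dt) * [p * V(k+1, i) + (1-p) * V(k+1, i+1)]; then take max(V_cont, immediate exercise) for American.
  V(2,0) = exp(-r*dt) * [p*0.215661 + (1-p)*0.116390] = 0.167258; exercise = 0.164911; V(2,0) = max -> 0.167258
  V(2,1) = exp(-r*dt) * [p*0.116390 + (1-p)*0.025647] = 0.072347; exercise = 0.070000; V(2,1) = max -> 0.072347
  V(2,2) = exp(-r*dt) * [p*0.025647 + (1-p)*0.000000] = 0.013217; exercise = 0.000000; V(2,2) = max -> 0.013217
  V(1,0) = exp(-r*dt) * [p*0.167258 + (1-p)*0.072347] = 0.121078; exercise = 0.116390; V(1,0) = max -> 0.121078
  V(1,1) = exp(-r*dt) * [p*0.072347 + (1-p)*0.013217] = 0.043656; exercise = 0.025647; V(1,1) = max -> 0.043656
  V(0,0) = exp(-r*dt) * [p*0.121078 + (1-p)*0.043656] = 0.083447; exercise = 0.070000; V(0,0) = max -> 0.083447


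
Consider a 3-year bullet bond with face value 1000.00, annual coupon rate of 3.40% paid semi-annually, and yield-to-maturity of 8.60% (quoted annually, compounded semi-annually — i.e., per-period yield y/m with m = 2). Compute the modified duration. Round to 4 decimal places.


Coupon per period c = face * coupon_rate / m = 17.000000
Periods per year m = 2; per-period yield y/m = 0.043000
Number of cashflows N = 6
Cashflows (t years, CF_t, discount factor 1/(1+y/m)^(m*t), PV):
  t = 0.5000: CF_t = 17.000000, DF = 0.958773, PV = 16.299137
  t = 1.0000: CF_t = 17.000000, DF = 0.919245, PV = 15.627169
  t = 1.5000: CF_t = 17.000000, DF = 0.881347, PV = 14.982904
  t = 2.0000: CF_t = 17.000000, DF = 0.845012, PV = 14.365200
  t = 2.5000: CF_t = 17.000000, DF = 0.810174, PV = 13.772963
  t = 3.0000: CF_t = 1017.000000, DF = 0.776773, PV = 789.978192
Price P = sum_t PV_t = 865.025565
First compute Macaulay numerator sum_t t * PV_t:
  t * PV_t at t = 0.5000: 8.149569
  t * PV_t at t = 1.0000: 15.627169
  t * PV_t at t = 1.5000: 22.474356
  t * PV_t at t = 2.0000: 28.730401
  t * PV_t at t = 2.5000: 34.432407
  t * PV_t at t = 3.0000: 2369.934576
Macaulay duration D = 2479.348477 / 865.025565 = 2.866214
Modified duration = D / (1 + y/m) = 2.866214 / (1 + 0.043000) = 2.748048

Answer: Modified duration = 2.7480


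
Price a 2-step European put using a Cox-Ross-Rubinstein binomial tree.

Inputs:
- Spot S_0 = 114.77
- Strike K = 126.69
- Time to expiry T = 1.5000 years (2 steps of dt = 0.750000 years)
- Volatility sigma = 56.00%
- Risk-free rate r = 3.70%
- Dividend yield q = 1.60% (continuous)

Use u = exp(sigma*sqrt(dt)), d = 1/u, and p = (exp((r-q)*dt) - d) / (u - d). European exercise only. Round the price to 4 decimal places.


Answer: Price = V(0,0) = 34.0274

Derivation:
dt = T/N = 0.750000
u = exp(sigma*sqrt(dt)) = 1.624133; d = 1/u = 0.615713
p = (exp((r-q)*dt) - d) / (u - d) = 0.396820
Discount per step: exp(-r*dt) = 0.972631
Stock lattice S(k, i) with i counting down-moves:
  k=0: S(0,0) = 114.7700
  k=1: S(1,0) = 186.4018; S(1,1) = 70.6654
  k=2: S(2,0) = 302.7413; S(2,1) = 114.7700; S(2,2) = 43.5096
Terminal payoffs V(N, i) = max(K - S_T, 0):
  V(2,0) = 0.000000; V(2,1) = 11.920000; V(2,2) = 83.180397
Backward induction: V(k, i) = exp(-r*dt) * [p * V(k+1, i) + (1-p) * V(k+1, i+1)].
  V(1,0) = exp(-r*dt) * [p*0.000000 + (1-p)*11.920000] = 6.993124
  V(1,1) = exp(-r*dt) * [p*11.920000 + (1-p)*83.180397] = 53.400212
  V(0,0) = exp(-r*dt) * [p*6.993124 + (1-p)*53.400212] = 34.027450


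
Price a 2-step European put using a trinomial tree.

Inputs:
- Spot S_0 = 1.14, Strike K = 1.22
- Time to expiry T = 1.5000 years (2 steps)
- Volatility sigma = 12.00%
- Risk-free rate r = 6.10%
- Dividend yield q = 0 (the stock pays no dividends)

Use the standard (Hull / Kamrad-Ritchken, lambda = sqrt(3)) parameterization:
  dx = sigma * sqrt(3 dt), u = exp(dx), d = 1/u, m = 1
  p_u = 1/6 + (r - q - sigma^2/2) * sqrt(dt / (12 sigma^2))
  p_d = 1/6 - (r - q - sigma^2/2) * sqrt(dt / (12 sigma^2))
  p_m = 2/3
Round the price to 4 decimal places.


Answer: Price = V(0,0) = 0.0536

Derivation:
dt = T/N = 0.750000; dx = sigma*sqrt(3*dt) = 0.180000
u = exp(dx) = 1.197217; d = 1/u = 0.835270
p_u = 0.278750, p_m = 0.666667, p_d = 0.054583
Discount per step: exp(-r*dt) = 0.955281
Stock lattice S(k, j) with j the centered position index:
  k=0: S(0,+0) = 1.1400
  k=1: S(1,-1) = 0.9522; S(1,+0) = 1.1400; S(1,+1) = 1.3648
  k=2: S(2,-2) = 0.7954; S(2,-1) = 0.9522; S(2,+0) = 1.1400; S(2,+1) = 1.3648; S(2,+2) = 1.6340
Terminal payoffs V(N, j) = max(K - S_T, 0):
  V(2,-2) = 0.424649; V(2,-1) = 0.267792; V(2,+0) = 0.080000; V(2,+1) = 0.000000; V(2,+2) = 0.000000
Backward induction: V(k, j) = exp(-r*dt) * [p_u * V(k+1, j+1) + p_m * V(k+1, j) + p_d * V(k+1, j-1)]
  V(1,-1) = exp(-r*dt) * [p_u*0.080000 + p_m*0.267792 + p_d*0.424649] = 0.213989
  V(1,+0) = exp(-r*dt) * [p_u*0.000000 + p_m*0.080000 + p_d*0.267792] = 0.064912
  V(1,+1) = exp(-r*dt) * [p_u*0.000000 + p_m*0.000000 + p_d*0.080000] = 0.004171
  V(0,+0) = exp(-r*dt) * [p_u*0.004171 + p_m*0.064912 + p_d*0.213989] = 0.053608


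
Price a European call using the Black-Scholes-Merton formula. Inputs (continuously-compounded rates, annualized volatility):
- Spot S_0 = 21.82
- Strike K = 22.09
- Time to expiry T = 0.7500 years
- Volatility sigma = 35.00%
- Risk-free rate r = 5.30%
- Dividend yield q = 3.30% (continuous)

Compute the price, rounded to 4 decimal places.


Answer: Price = 2.5896

Derivation:
d1 = (ln(S/K) + (r - q + 0.5*sigma^2) * T) / (sigma * sqrt(T)) = 0.16046861
d2 = d1 - sigma * sqrt(T) = -0.14264028
exp(-rT) = 0.96102967; exp(-qT) = 0.97555377
C = S_0 * exp(-qT) * N(d1) - K * exp(-rT) * N(d2)
N(d1) = 0.56374403; N(d2) = 0.44328714
C = 21.8200 * 0.97555377 * 0.56374403 - 22.0900 * 0.96102967 * 0.44328714 = 2.5896


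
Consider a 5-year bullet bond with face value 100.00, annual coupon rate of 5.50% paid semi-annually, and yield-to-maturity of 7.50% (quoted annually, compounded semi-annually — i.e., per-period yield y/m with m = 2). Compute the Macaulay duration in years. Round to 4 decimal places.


Answer: Macaulay duration = 4.4091 years

Derivation:
Coupon per period c = face * coupon_rate / m = 2.750000
Periods per year m = 2; per-period yield y/m = 0.037500
Number of cashflows N = 10
Cashflows (t years, CF_t, discount factor 1/(1+y/m)^(m*t), PV):
  t = 0.5000: CF_t = 2.750000, DF = 0.963855, PV = 2.650602
  t = 1.0000: CF_t = 2.750000, DF = 0.929017, PV = 2.554798
  t = 1.5000: CF_t = 2.750000, DF = 0.895438, PV = 2.462455
  t = 2.0000: CF_t = 2.750000, DF = 0.863073, PV = 2.373451
  t = 2.5000: CF_t = 2.750000, DF = 0.831878, PV = 2.287664
  t = 3.0000: CF_t = 2.750000, DF = 0.801810, PV = 2.204977
  t = 3.5000: CF_t = 2.750000, DF = 0.772829, PV = 2.125279
  t = 4.0000: CF_t = 2.750000, DF = 0.744895, PV = 2.048462
  t = 4.5000: CF_t = 2.750000, DF = 0.717971, PV = 1.974421
  t = 5.0000: CF_t = 102.750000, DF = 0.692020, PV = 71.105104
Price P = sum_t PV_t = 91.787213
Macaulay numerator sum_t t * PV_t:
  t * PV_t at t = 0.5000: 1.325301
  t * PV_t at t = 1.0000: 2.554798
  t * PV_t at t = 1.5000: 3.693683
  t * PV_t at t = 2.0000: 4.746902
  t * PV_t at t = 2.5000: 5.719159
  t * PV_t at t = 3.0000: 6.614931
  t * PV_t at t = 3.5000: 7.438477
  t * PV_t at t = 4.0000: 8.193847
  t * PV_t at t = 4.5000: 8.884894
  t * PV_t at t = 5.0000: 355.525521
Macaulay duration D = (sum_t t * PV_t) / P = 404.697512 / 91.787213 = 4.409084


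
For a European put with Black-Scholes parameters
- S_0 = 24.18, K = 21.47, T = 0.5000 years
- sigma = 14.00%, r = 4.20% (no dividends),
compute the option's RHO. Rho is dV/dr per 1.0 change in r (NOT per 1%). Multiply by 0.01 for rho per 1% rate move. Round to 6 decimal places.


Answer: Rho = -0.908009

Derivation:
d1 = 1.4623900939; d2 = 1.3633951445
phi(d1) = 0.1369374637; exp(-qT) = 1.0000000000; exp(-rT) = 0.9792189646
N(-d2) = 0.0863790053
Rho = -K*T*exp(-rT)*N(-d2) = -21.4700 * 0.5000 * 0.9792189646 * 0.0863790053 = -0.908009


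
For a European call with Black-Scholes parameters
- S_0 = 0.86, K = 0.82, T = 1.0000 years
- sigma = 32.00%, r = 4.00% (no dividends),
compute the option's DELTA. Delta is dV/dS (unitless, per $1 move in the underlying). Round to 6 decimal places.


d1 = 0.4338376531; d2 = 0.1138376531
phi(d1) = 0.3631112246; exp(-qT) = 1.0000000000; exp(-rT) = 0.9607894392
N(d1) = 0.6677968316
Delta = exp(-qT) * N(d1) = 1.0000000000 * 0.6677968316 = 0.667797

Answer: Delta = 0.667797


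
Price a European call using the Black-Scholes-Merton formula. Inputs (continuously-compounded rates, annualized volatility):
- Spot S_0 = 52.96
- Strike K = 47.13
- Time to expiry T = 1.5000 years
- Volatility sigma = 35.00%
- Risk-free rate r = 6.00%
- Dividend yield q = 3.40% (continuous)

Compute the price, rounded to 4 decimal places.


d1 = (ln(S/K) + (r - q + 0.5*sigma^2) * T) / (sigma * sqrt(T)) = 0.57738479
d2 = d1 - sigma * sqrt(T) = 0.14872408
exp(-rT) = 0.91393119; exp(-qT) = 0.95027867
C = S_0 * exp(-qT) * N(d1) - K * exp(-rT) * N(d2)
N(d1) = 0.71816023; N(d2) = 0.55911432
C = 52.9600 * 0.95027867 * 0.71816023 - 47.1300 * 0.91393119 * 0.55911432 = 12.0596

Answer: Price = 12.0596


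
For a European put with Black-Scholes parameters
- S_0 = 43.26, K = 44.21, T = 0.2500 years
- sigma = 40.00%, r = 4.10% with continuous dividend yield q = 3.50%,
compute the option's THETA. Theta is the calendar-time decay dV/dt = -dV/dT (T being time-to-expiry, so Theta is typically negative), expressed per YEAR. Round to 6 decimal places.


d1 = -0.0011129366; d2 = -0.2011129366
phi(d1) = 0.3989420333; exp(-qT) = 0.9912881698; exp(-rT) = 0.9898023522
Theta = -S*exp(-qT)*phi(d1)*sigma/(2*sqrt(T)) + r*K*exp(-rT)*N(-d2) - q*S*exp(-qT)*N(-d1)
N(-d1) = 0.5004439974; N(-d2) = 0.5796948666; sqrt(T) = 0.5000000000
Term 1 = -43.2600 * 0.9912881698 * 0.3989420333 * 0.4000 / (2 * 0.5000000000) = -6.8431526283
Term 2 = 0.0410 * 44.2100 * 0.9898023522 * 0.5796948666 = 1.0400454245
Term 3 = -0.0350 * 43.2600 * 0.9912881698 * 0.5004439974 = -0.7511211088
Theta = -6.8431526283 + (1.0400454245) + (-0.7511211088) = -6.554228

Answer: Theta = -6.554228


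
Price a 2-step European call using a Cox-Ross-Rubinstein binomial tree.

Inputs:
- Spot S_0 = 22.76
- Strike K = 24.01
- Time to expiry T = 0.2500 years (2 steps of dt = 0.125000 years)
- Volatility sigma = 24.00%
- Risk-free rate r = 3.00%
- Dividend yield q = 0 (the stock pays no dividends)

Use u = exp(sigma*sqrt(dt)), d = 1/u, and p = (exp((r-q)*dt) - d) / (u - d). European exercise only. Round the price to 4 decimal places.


Answer: Price = V(0,0) = 0.7371

Derivation:
dt = T/N = 0.125000
u = exp(sigma*sqrt(dt)) = 1.088557; d = 1/u = 0.918647
p = (exp((r-q)*dt) - d) / (u - d) = 0.500912
Discount per step: exp(-r*dt) = 0.996257
Stock lattice S(k, i) with i counting down-moves:
  k=0: S(0,0) = 22.7600
  k=1: S(1,0) = 24.7756; S(1,1) = 20.9084
  k=2: S(2,0) = 26.9696; S(2,1) = 22.7600; S(2,2) = 19.2075
Terminal payoffs V(N, i) = max(S_T - K, 0):
  V(2,0) = 2.959598; V(2,1) = 0.000000; V(2,2) = 0.000000
Backward induction: V(k, i) = exp(-r*dt) * [p * V(k+1, i) + (1-p) * V(k+1, i+1)].
  V(1,0) = exp(-r*dt) * [p*2.959598 + (1-p)*0.000000] = 1.476948
  V(1,1) = exp(-r*dt) * [p*0.000000 + (1-p)*0.000000] = 0.000000
  V(0,0) = exp(-r*dt) * [p*1.476948 + (1-p)*0.000000] = 0.737051


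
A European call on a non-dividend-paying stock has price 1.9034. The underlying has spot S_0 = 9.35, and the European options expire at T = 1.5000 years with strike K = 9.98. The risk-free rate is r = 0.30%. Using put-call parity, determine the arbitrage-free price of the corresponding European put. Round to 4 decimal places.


Answer: Put price = 2.4886

Derivation:
Put-call parity: C - P = S_0 * exp(-qT) - K * exp(-rT).
S_0 * exp(-qT) = 9.3500 * 1.00000000 = 9.35000000
K * exp(-rT) = 9.9800 * 0.99551011 = 9.93519090
P = C - S*exp(-qT) + K*exp(-rT)
P = 1.9034 - 9.35000000 + 9.93519090 = 2.4886


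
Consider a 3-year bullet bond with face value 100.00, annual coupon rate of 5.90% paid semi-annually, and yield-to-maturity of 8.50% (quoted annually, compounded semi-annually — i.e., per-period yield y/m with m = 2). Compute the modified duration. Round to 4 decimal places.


Answer: Modified duration = 2.6709

Derivation:
Coupon per period c = face * coupon_rate / m = 2.950000
Periods per year m = 2; per-period yield y/m = 0.042500
Number of cashflows N = 6
Cashflows (t years, CF_t, discount factor 1/(1+y/m)^(m*t), PV):
  t = 0.5000: CF_t = 2.950000, DF = 0.959233, PV = 2.829736
  t = 1.0000: CF_t = 2.950000, DF = 0.920127, PV = 2.714375
  t = 1.5000: CF_t = 2.950000, DF = 0.882616, PV = 2.603717
  t = 2.0000: CF_t = 2.950000, DF = 0.846634, PV = 2.497571
  t = 2.5000: CF_t = 2.950000, DF = 0.812119, PV = 2.395751
  t = 3.0000: CF_t = 102.950000, DF = 0.779011, PV = 80.199188
Price P = sum_t PV_t = 93.240338
First compute Macaulay numerator sum_t t * PV_t:
  t * PV_t at t = 0.5000: 1.414868
  t * PV_t at t = 1.0000: 2.714375
  t * PV_t at t = 1.5000: 3.905576
  t * PV_t at t = 2.0000: 4.995141
  t * PV_t at t = 2.5000: 5.989378
  t * PV_t at t = 3.0000: 240.597563
Macaulay duration D = 259.616901 / 93.240338 = 2.784384
Modified duration = D / (1 + y/m) = 2.784384 / (1 + 0.042500) = 2.670872


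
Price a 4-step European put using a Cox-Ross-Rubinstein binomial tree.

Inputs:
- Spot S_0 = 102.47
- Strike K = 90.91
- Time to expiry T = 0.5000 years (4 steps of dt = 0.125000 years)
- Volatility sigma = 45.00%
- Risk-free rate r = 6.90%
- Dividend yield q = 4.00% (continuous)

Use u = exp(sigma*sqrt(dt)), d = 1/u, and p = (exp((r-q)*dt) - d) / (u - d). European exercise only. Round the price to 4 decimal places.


dt = T/N = 0.125000
u = exp(sigma*sqrt(dt)) = 1.172454; d = 1/u = 0.852912
p = (exp((r-q)*dt) - d) / (u - d) = 0.471674
Discount per step: exp(-r*dt) = 0.991412
Stock lattice S(k, i) with i counting down-moves:
  k=0: S(0,0) = 102.4700
  k=1: S(1,0) = 120.1414; S(1,1) = 87.3979
  k=2: S(2,0) = 140.8602; S(2,1) = 102.4700; S(2,2) = 74.5427
  k=3: S(3,0) = 165.1521; S(3,1) = 120.1414; S(3,2) = 87.3979; S(3,3) = 63.5783
  k=4: S(4,0) = 193.6333; S(4,1) = 140.8602; S(4,2) = 102.4700; S(4,3) = 74.5427; S(4,4) = 54.2267
Terminal payoffs V(N, i) = max(K - S_T, 0):
  V(4,0) = 0.000000; V(4,1) = 0.000000; V(4,2) = 0.000000; V(4,3) = 16.367307; V(4,4) = 36.683269
Backward induction: V(k, i) = exp(-r*dt) * [p * V(k+1, i) + (1-p) * V(k+1, i+1)].
  V(3,0) = exp(-r*dt) * [p*0.000000 + (1-p)*0.000000] = 0.000000
  V(3,1) = exp(-r*dt) * [p*0.000000 + (1-p)*0.000000] = 0.000000
  V(3,2) = exp(-r*dt) * [p*0.000000 + (1-p)*16.367307] = 8.573014
  V(3,3) = exp(-r*dt) * [p*16.367307 + (1-p)*36.683269] = 26.868022
  V(2,0) = exp(-r*dt) * [p*0.000000 + (1-p)*0.000000] = 0.000000
  V(2,1) = exp(-r*dt) * [p*0.000000 + (1-p)*8.573014] = 4.490450
  V(2,2) = exp(-r*dt) * [p*8.573014 + (1-p)*26.868022] = 18.082112
  V(1,0) = exp(-r*dt) * [p*0.000000 + (1-p)*4.490450] = 2.352048
  V(1,1) = exp(-r*dt) * [p*4.490450 + (1-p)*18.082112] = 11.571048
  V(0,0) = exp(-r*dt) * [p*2.352048 + (1-p)*11.571048] = 7.160659

Answer: Price = V(0,0) = 7.1607


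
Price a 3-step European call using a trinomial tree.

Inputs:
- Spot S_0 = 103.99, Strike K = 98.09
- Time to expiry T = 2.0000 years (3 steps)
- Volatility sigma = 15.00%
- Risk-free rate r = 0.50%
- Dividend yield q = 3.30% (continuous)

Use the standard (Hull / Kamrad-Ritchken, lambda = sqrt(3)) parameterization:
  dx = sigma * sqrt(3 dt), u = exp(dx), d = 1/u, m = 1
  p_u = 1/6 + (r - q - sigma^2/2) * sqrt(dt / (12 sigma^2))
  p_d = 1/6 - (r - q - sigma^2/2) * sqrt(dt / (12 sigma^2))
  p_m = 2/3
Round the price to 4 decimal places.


dt = T/N = 0.666667; dx = sigma*sqrt(3*dt) = 0.212132
u = exp(dx) = 1.236311; d = 1/u = 0.808858
p_u = 0.104991, p_m = 0.666667, p_d = 0.228342
Discount per step: exp(-r*dt) = 0.996672
Stock lattice S(k, j) with j the centered position index:
  k=0: S(0,+0) = 103.9900
  k=1: S(1,-1) = 84.1131; S(1,+0) = 103.9900; S(1,+1) = 128.5640
  k=2: S(2,-2) = 68.0356; S(2,-1) = 84.1131; S(2,+0) = 103.9900; S(2,+1) = 128.5640; S(2,+2) = 158.9451
  k=3: S(3,-3) = 55.0311; S(3,-2) = 68.0356; S(3,-1) = 84.1131; S(3,+0) = 103.9900; S(3,+1) = 128.5640; S(3,+2) = 158.9451; S(3,+3) = 196.5056
Terminal payoffs V(N, j) = max(S_T - K, 0):
  V(3,-3) = 0.000000; V(3,-2) = 0.000000; V(3,-1) = 0.000000; V(3,+0) = 5.900000; V(3,+1) = 30.473992; V(3,+2) = 60.855092; V(3,+3) = 98.415583
Backward induction: V(k, j) = exp(-r*dt) * [p_u * V(k+1, j+1) + p_m * V(k+1, j) + p_d * V(k+1, j-1)]
  V(2,-2) = exp(-r*dt) * [p_u*0.000000 + p_m*0.000000 + p_d*0.000000] = 0.000000
  V(2,-1) = exp(-r*dt) * [p_u*5.900000 + p_m*0.000000 + p_d*0.000000] = 0.617387
  V(2,+0) = exp(-r*dt) * [p_u*30.473992 + p_m*5.900000 + p_d*0.000000] = 7.109099
  V(2,+1) = exp(-r*dt) * [p_u*60.855092 + p_m*30.473992 + p_d*5.900000] = 27.959112
  V(2,+2) = exp(-r*dt) * [p_u*98.415583 + p_m*60.855092 + p_d*30.473992] = 57.668781
  V(1,-1) = exp(-r*dt) * [p_u*7.109099 + p_m*0.617387 + p_d*0.000000] = 1.154131
  V(1,+0) = exp(-r*dt) * [p_u*27.959112 + p_m*7.109099 + p_d*0.617387] = 7.789827
  V(1,+1) = exp(-r*dt) * [p_u*57.668781 + p_m*27.959112 + p_d*7.109099] = 26.229853
  V(0,+0) = exp(-r*dt) * [p_u*26.229853 + p_m*7.789827 + p_d*1.154131] = 8.183336

Answer: Price = V(0,0) = 8.1833


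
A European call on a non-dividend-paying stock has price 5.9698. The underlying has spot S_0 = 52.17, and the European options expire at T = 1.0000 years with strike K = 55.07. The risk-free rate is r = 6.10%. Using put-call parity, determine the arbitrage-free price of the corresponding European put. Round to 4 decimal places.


Answer: Put price = 5.6109

Derivation:
Put-call parity: C - P = S_0 * exp(-qT) - K * exp(-rT).
S_0 * exp(-qT) = 52.1700 * 1.00000000 = 52.17000000
K * exp(-rT) = 55.0700 * 0.94082324 = 51.81113581
P = C - S*exp(-qT) + K*exp(-rT)
P = 5.9698 - 52.17000000 + 51.81113581 = 5.6109


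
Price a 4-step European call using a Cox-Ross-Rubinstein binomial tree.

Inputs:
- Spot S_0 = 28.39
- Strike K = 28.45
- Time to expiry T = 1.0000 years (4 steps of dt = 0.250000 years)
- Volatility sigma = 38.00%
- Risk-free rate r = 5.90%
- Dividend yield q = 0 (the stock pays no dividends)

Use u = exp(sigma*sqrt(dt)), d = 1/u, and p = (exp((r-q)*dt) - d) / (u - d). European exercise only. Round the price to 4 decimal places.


Answer: Price = V(0,0) = 4.7491

Derivation:
dt = T/N = 0.250000
u = exp(sigma*sqrt(dt)) = 1.209250; d = 1/u = 0.826959
p = (exp((r-q)*dt) - d) / (u - d) = 0.491512
Discount per step: exp(-r*dt) = 0.985358
Stock lattice S(k, i) with i counting down-moves:
  k=0: S(0,0) = 28.3900
  k=1: S(1,0) = 34.3306; S(1,1) = 23.4774
  k=2: S(2,0) = 41.5143; S(2,1) = 28.3900; S(2,2) = 19.4148
  k=3: S(3,0) = 50.2011; S(3,1) = 34.3306; S(3,2) = 23.4774; S(3,3) = 16.0553
  k=4: S(4,0) = 60.7057; S(4,1) = 41.5143; S(4,2) = 28.3900; S(4,3) = 19.4148; S(4,4) = 13.2770
Terminal payoffs V(N, i) = max(S_T - K, 0):
  V(4,0) = 32.255662; V(4,1) = 13.064259; V(4,2) = 0.000000; V(4,3) = 0.000000; V(4,4) = 0.000000
Backward induction: V(k, i) = exp(-r*dt) * [p * V(k+1, i) + (1-p) * V(k+1, i+1)].
  V(3,0) = exp(-r*dt) * [p*32.255662 + (1-p)*13.064259] = 22.167659
  V(3,1) = exp(-r*dt) * [p*13.064259 + (1-p)*0.000000] = 6.327217
  V(3,2) = exp(-r*dt) * [p*0.000000 + (1-p)*0.000000] = 0.000000
  V(3,3) = exp(-r*dt) * [p*0.000000 + (1-p)*0.000000] = 0.000000
  V(2,0) = exp(-r*dt) * [p*22.167659 + (1-p)*6.327217] = 13.906339
  V(2,1) = exp(-r*dt) * [p*6.327217 + (1-p)*0.000000] = 3.064366
  V(2,2) = exp(-r*dt) * [p*0.000000 + (1-p)*0.000000] = 0.000000
  V(1,0) = exp(-r*dt) * [p*13.906339 + (1-p)*3.064366] = 8.270428
  V(1,1) = exp(-r*dt) * [p*3.064366 + (1-p)*0.000000] = 1.484118
  V(0,0) = exp(-r*dt) * [p*8.270428 + (1-p)*1.484118] = 4.749100
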